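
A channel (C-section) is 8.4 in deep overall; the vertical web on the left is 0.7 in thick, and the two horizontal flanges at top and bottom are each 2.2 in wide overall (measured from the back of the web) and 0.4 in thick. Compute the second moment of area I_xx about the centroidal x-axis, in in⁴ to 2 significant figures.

Split into non-overlapping primitives; take the origin at the lower-left of the bounding box.
Web: 0.7 × 8.4, A = 5.88 in², y = 4.2 in, Ī = 34.57 in⁴.
Top flange (beyond web): 1.5 × 0.4, A = 0.6 in², y = 8.2 in, Ī = 0.008 in⁴.
Bottom flange (beyond web): 1.5 × 0.4, A = 0.6 in², y = 0.2 in, Ī = 0.008 in⁴.
By symmetry the centroid is at mid-height, ȳ = 4.2 in.
Transfer each piece to the centroidal x-axis using Ī + A·d² with d = y − 4.2:
  web: d = 0 in → contributes +34.57 in⁴
  top flange (beyond web): d = 4 in → contributes +9.608 in⁴
  bottom flange (beyond web): d = -4 in → contributes +9.608 in⁴
Total I = 53.79 in⁴.

I_xx ≈ 54 in⁴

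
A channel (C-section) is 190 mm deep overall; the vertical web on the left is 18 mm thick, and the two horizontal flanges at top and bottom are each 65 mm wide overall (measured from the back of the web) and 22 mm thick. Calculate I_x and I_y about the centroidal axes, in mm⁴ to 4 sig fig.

I_x ≈ 2.496 × 10⁷ mm⁴, I_y ≈ 1.834 × 10⁶ mm⁴

Treat the section as a set of non-overlapping primitives; coordinates are from the bounding-box lower-left.
Web: 18 × 190, A = 3 420 mm², y = 95 mm, Ī = 10 288 500 mm⁴.
Top flange (beyond web): 47 × 22, A = 1 034 mm², y = 179 mm, Ī = 41704.7 mm⁴.
Bottom flange (beyond web): 47 × 22, A = 1 034 mm², y = 11 mm, Ī = 41704.7 mm⁴.
By symmetry the centroid is at mid-height, ȳ = 95 mm.
Transfer each piece to the centroidal x-axis using Ī + A·d² with d = y − 95:
  web: d = 0 mm → contributes +10 288 500 mm⁴
  top flange (beyond web): d = 84 mm → contributes +7 337 609 mm⁴
  bottom flange (beyond web): d = -84 mm → contributes +7 337 609 mm⁴
Total I = 24 963 717 mm⁴.
For the y-axis: x̄ = 21.2467 mm.
Repeating about the centroidal y-axis gives I_y = 1 834 247 mm⁴.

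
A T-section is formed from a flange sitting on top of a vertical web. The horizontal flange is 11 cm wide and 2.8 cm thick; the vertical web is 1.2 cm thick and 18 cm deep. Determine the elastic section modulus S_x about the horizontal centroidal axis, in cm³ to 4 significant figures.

Treat the section as a set of non-overlapping primitives; coordinates are from the bounding-box lower-left.
Flange: 11 × 2.8, A = 30.8 cm², y = 19.4 cm, Ī = 20.1227 cm⁴.
Web: 1.2 × 18, A = 21.6 cm², y = 9 cm, Ī = 583.2 cm⁴.
Centroid: ȳ = ΣA·y / ΣA = 15.113 cm.
Transfer each piece to the horizontal centroidal axis using Ī + A·d² with d = y − 15.113:
  flange: d = 4.28702 cm → contributes +586.182 cm⁴
  web: d = -6.11298 cm → contributes +1390.36 cm⁴
Total I = 1976.54 cm⁴.
Extreme fibre distance c = 15.113 cm; S = I/c = 130.784 cm³.

S_x ≈ 130.8 cm³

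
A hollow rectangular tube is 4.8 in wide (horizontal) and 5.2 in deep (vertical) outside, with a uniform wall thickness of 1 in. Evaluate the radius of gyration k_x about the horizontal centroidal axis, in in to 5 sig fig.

k_x ≈ 1.7428 in

Treat the section as a set of non-overlapping primitives; coordinates are from the bounding-box lower-left.
Outer rectangle: 4.8 × 5.2, A = 24.96 in², y = 2.6 in, Ī = 56.2432 in⁴.
Inner void (subtracted): 2.8 × 3.2, A = 8.96 in², y = 2.6 in, Ī = 7.645867 in⁴.
By symmetry the centroid is at mid-height, ȳ = 2.6 in.
All pieces are centred on the horizontal centroidal axis, so I = ΣĪ (holes subtracted) = 48.59733 in⁴.
Radius of gyration: k = √(I/A) = √(48.59733 / 16) = 1.742795 in.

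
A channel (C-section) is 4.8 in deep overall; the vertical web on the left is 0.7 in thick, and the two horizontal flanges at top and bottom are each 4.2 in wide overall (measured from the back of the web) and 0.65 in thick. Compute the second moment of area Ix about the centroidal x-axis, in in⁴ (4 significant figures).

Ix ≈ 26.20 in⁴

Split into non-overlapping primitives; take the origin at the lower-left of the bounding box.
Web: 0.7 × 4.8, A = 3.36 in², y = 2.4 in, Ī = 6.4512 in⁴.
Top flange (beyond web): 3.5 × 0.65, A = 2.275 in², y = 4.475 in, Ī = 0.080099 in⁴.
Bottom flange (beyond web): 3.5 × 0.65, A = 2.275 in², y = 0.325 in, Ī = 0.080099 in⁴.
By symmetry the centroid is at mid-height, ȳ = 2.4 in.
Transfer each piece to the centroidal x-axis using Ī + A·d² with d = y − 2.4:
  web: d = 0 in → contributes +6.4512 in⁴
  top flange (beyond web): d = 2.075 in → contributes +9.8754 in⁴
  bottom flange (beyond web): d = -2.075 in → contributes +9.8754 in⁴
Total I = 26.202 in⁴.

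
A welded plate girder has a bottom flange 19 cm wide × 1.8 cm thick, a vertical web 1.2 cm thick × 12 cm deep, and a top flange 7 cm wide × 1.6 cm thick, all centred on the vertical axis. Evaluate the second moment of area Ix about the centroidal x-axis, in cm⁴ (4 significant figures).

Ix ≈ 1903 cm⁴

Split into non-overlapping primitives; take the origin at the lower-left of the bounding box.
Bottom plate: 19 × 1.8, A = 34.2 cm², y = 0.9 cm, Ī = 9.234 cm⁴.
Web plate: 1.2 × 12, A = 14.4 cm², y = 7.8 cm, Ī = 172.8 cm⁴.
Top plate: 7 × 1.6, A = 11.2 cm², y = 14.6 cm, Ī = 2.38933 cm⁴.
Centroid: ȳ = ΣA·y / ΣA = 5.12742 cm.
Transfer each piece to the centroidal x-axis using Ī + A·d² with d = y − 5.12742:
  bottom plate: d = -4.22742 cm → contributes +620.426 cm⁴
  web plate: d = 2.67258 cm → contributes +275.654 cm⁴
  top plate: d = 9.47258 cm → contributes +1007.36 cm⁴
Total I = 1903.44 cm⁴.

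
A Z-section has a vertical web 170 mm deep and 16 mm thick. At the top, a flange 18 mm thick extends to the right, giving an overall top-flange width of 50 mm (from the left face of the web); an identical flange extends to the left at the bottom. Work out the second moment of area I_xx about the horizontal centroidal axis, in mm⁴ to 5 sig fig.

I_xx ≈ 1.3654 × 10⁷ mm⁴

Treat the section as a set of non-overlapping primitives; coordinates are from the bounding-box lower-left.
Web: 16 × 170, A = 2 720 mm², y = 85 mm, Ī = 6 550 667 mm⁴.
Top flange (beyond web): 34 × 18, A = 612 mm², y = 161 mm, Ī = 16 524 mm⁴.
Bottom flange (beyond web): 34 × 18, A = 612 mm², y = 9 mm, Ī = 16 524 mm⁴.
Centroid: ȳ = ΣA·y / ΣA = 85 mm.
Transfer each piece to the horizontal centroidal axis using Ī + A·d² with d = y − 85:
  web: d = 0 mm → contributes +6 550 667 mm⁴
  top flange (beyond web): d = 76 mm → contributes +3 551 436 mm⁴
  bottom flange (beyond web): d = -76 mm → contributes +3 551 436 mm⁴
Total I = 13 653 539 mm⁴.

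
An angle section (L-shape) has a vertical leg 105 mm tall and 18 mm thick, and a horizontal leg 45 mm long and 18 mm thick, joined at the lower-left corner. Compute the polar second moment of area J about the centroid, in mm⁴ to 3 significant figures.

J ≈ 2.76 × 10⁶ mm⁴

Break the section into simple shapes (no overlaps), measuring from the bottom-left corner of the bounding box.
Vertical leg: 18 × 105, A = 1 890 mm², y = 52.5 mm, Ī = 1 736 438 mm⁴.
Horizontal leg (remainder): 27 × 18, A = 486 mm², y = 9 mm, Ī = 13 122 mm⁴.
Centroid: ȳ = ΣA·y / ΣA = 43.602 mm.
Transfer each piece to the centroidal x-axis using Ī + A·d² with d = y − 43.602:
  vertical leg: d = 8.8977 mm → contributes +1 886 068 mm⁴
  horizontal leg (remainder): d = -34.602 mm → contributes +595 018 mm⁴
Total I = 2 481 086 mm⁴.
For the y-axis: x̄ = 13.602 mm.
Repeating about the centroidal y-axis gives I_y = 276 266 mm⁴.
Polar second moment: J = I_x + I_y = 2 757 352 mm⁴.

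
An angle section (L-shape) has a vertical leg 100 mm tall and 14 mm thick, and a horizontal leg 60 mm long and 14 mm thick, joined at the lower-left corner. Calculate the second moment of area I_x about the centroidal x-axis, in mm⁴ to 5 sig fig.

I_x ≈ 1.9928 × 10⁶ mm⁴

Decompose the section into non-overlapping parts with the origin at the bottom-left of its bounding rectangle.
Vertical leg: 14 × 100, A = 1 400 mm², y = 50 mm, Ī = 1 166 667 mm⁴.
Horizontal leg (remainder): 46 × 14, A = 644 mm², y = 7 mm, Ī = 10518.67 mm⁴.
Centroid: ȳ = ΣA·y / ΣA = 36.45205 mm.
Transfer each piece to the centroidal x-axis using Ī + A·d² with d = y − 36.45205:
  vertical leg: d = 13.54795 mm → contributes +1 423 632 mm⁴
  horizontal leg (remainder): d = -29.45205 mm → contributes +569139.4 mm⁴
Total I = 1 992 772 mm⁴.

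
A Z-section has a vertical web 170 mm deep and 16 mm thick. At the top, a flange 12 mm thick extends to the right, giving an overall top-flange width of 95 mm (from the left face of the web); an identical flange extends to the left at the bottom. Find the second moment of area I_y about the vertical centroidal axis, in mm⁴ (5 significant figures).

Split into non-overlapping primitives; take the origin at the lower-left of the bounding box.
Web: 16 × 170, A = 2 720 mm², x = 87 mm, Ī = 58026.67 mm⁴.
Top flange (beyond web): 79 × 12, A = 948 mm², x = 134.5 mm, Ī = 493 039 mm⁴.
Bottom flange (beyond web): 79 × 12, A = 948 mm², x = 39.5 mm, Ī = 493 039 mm⁴.
Centroid: x̄ = ΣA·x / ΣA = 87 mm.
Transfer each piece to the vertical centroidal axis using Ī + A·d² with d = x − 87:
  web: d = 0 mm → contributes +58026.67 mm⁴
  top flange (beyond web): d = 47.5 mm → contributes +2 631 964 mm⁴
  bottom flange (beyond web): d = -47.5 mm → contributes +2 631 964 mm⁴
Total I = 5 321 955 mm⁴.

I_y ≈ 5.3220 × 10⁶ mm⁴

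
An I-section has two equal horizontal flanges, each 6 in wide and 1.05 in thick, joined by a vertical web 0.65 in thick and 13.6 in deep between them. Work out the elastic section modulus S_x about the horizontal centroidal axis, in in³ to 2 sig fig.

S_x ≈ 100 in³

Treat the section as a set of non-overlapping primitives; coordinates are from the bounding-box lower-left.
Bottom flange: 6 × 1.05, A = 6.3 in², y = 0.525 in, Ī = 0.5788 in⁴.
Web: 0.65 × 13.6, A = 8.84 in², y = 7.85 in, Ī = 136.3 in⁴.
Top flange: 6 × 1.05, A = 6.3 in², y = 15.18 in, Ī = 0.5788 in⁴.
By symmetry the centroid is at mid-height, ȳ = 7.85 in.
Transfer each piece to the horizontal centroidal axis using Ī + A·d² with d = y − 7.85:
  bottom flange: d = -7.325 in → contributes +338.6 in⁴
  web: d = 0 in → contributes +136.3 in⁴
  top flange: d = 7.325 in → contributes +338.6 in⁴
Total I = 813.5 in⁴.
Extreme fibre distance c = 7.85 in; S = I/c = 103.6 in³.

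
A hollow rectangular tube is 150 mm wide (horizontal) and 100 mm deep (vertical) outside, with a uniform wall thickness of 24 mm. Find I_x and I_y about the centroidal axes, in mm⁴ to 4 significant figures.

Break the section into simple shapes (no overlaps), measuring from the bottom-left corner of the bounding box.
Outer rectangle: 150 × 100, A = 15 000 mm², y = 50 mm, Ī = 12 500 000 mm⁴.
Inner void (subtracted): 102 × 52, A = 5 304 mm², y = 50 mm, Ī = 1 195 168 mm⁴.
By symmetry the centroid is at mid-height, ȳ = 50 mm.
All pieces are centred on the centroidal x-axis, so I = ΣĪ (holes subtracted) = 11 304 832 mm⁴.
Repeating about the centroidal y-axis gives I_y = 23 526 432 mm⁴.

I_x ≈ 1.130 × 10⁷ mm⁴, I_y ≈ 2.353 × 10⁷ mm⁴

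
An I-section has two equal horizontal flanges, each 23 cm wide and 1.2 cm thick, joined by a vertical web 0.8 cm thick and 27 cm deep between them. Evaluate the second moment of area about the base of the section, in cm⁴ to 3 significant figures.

I_base ≈ 2.89 × 10⁴ cm⁴

Split into non-overlapping primitives; take the origin at the lower-left of the bounding box.
Bottom flange: 23 × 1.2, A = 27.6 cm², y = 0.6 cm, Ī = 3.312 cm⁴.
Web: 0.8 × 27, A = 21.6 cm², y = 14.7 cm, Ī = 1312.2 cm⁴.
Top flange: 23 × 1.2, A = 27.6 cm², y = 28.8 cm, Ī = 3.312 cm⁴.
Transfer each piece to a horizontal axis along the bottom face using Ī + A·d² with d = y − 0:
  bottom flange: d = 0.6 cm → contributes +13.248 cm⁴
  web: d = 14.7 cm → contributes +5979.7 cm⁴
  top flange: d = 28.8 cm → contributes +22 896 cm⁴
Total I = 28 889 cm⁴.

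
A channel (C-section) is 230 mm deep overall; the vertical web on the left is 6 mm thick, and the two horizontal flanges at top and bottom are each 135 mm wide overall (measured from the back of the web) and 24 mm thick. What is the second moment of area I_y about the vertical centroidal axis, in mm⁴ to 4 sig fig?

I_y ≈ 1.373 × 10⁷ mm⁴

Treat the section as a set of non-overlapping primitives; coordinates are from the bounding-box lower-left.
Web: 6 × 230, A = 1 380 mm², x = 3 mm, Ī = 4 140 mm⁴.
Top flange (beyond web): 129 × 24, A = 3 096 mm², x = 70.5 mm, Ī = 4 293 378 mm⁴.
Bottom flange (beyond web): 129 × 24, A = 3 096 mm², x = 70.5 mm, Ī = 4 293 378 mm⁴.
Centroid: x̄ = ΣA·x / ΣA = 58.1981 mm.
Transfer each piece to the vertical centroidal axis using Ī + A·d² with d = x − 58.1981:
  web: d = -55.1981 mm → contributes +4 208 765 mm⁴
  top flange (beyond web): d = 12.3019 mm → contributes +4 761 917 mm⁴
  bottom flange (beyond web): d = 12.3019 mm → contributes +4 761 917 mm⁴
Total I = 13 732 599 mm⁴.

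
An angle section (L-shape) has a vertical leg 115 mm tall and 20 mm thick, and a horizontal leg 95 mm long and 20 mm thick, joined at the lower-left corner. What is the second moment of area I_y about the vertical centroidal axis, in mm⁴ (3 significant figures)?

Break the section into simple shapes (no overlaps), measuring from the bottom-left corner of the bounding box.
Vertical leg: 20 × 115, A = 2 300 mm², x = 10 mm, Ī = 76 667 mm⁴.
Horizontal leg (remainder): 75 × 20, A = 1 500 mm², x = 57.5 mm, Ī = 703 125 mm⁴.
Centroid: x̄ = ΣA·x / ΣA = 28.75 mm.
Transfer each piece to the vertical centroidal axis using Ī + A·d² with d = x − 28.75:
  vertical leg: d = -18.75 mm → contributes +885 260 mm⁴
  horizontal leg (remainder): d = 28.75 mm → contributes +1 942 969 mm⁴
Total I = 2 828 229 mm⁴.

I_y ≈ 2.83 × 10⁶ mm⁴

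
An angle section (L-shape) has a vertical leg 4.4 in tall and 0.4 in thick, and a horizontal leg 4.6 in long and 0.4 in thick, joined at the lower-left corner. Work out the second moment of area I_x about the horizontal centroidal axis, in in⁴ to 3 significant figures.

I_x ≈ 6.30 in⁴

Decompose the section into non-overlapping parts with the origin at the bottom-left of its bounding rectangle.
Vertical leg: 0.4 × 4.4, A = 1.76 in², y = 2.2 in, Ī = 2.8395 in⁴.
Horizontal leg (remainder): 4.2 × 0.4, A = 1.68 in², y = 0.2 in, Ī = 0.0224 in⁴.
Centroid: ȳ = ΣA·y / ΣA = 1.2233 in.
Transfer each piece to the horizontal centroidal axis using Ī + A·d² with d = y − 1.2233:
  vertical leg: d = 0.97674 in → contributes +4.5186 in⁴
  horizontal leg (remainder): d = -1.0233 in → contributes +1.7814 in⁴
Total I = 6.3 in⁴.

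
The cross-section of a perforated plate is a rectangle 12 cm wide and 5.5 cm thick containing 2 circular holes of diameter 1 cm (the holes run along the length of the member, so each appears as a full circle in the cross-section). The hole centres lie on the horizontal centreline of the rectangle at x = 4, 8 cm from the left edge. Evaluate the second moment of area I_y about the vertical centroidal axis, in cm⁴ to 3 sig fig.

I_y ≈ 786 cm⁴

Split into non-overlapping primitives; take the origin at the lower-left of the bounding box.
Plate: 12 × 5.5, A = 66 cm², x = 6 cm, Ī = 792 cm⁴.
Hole 1 (subtracted): ⌀1, A = 0.7854 cm², x = 4 cm, Ī = 0.049087 cm⁴.
Hole 2 (subtracted): ⌀1, A = 0.7854 cm², x = 8 cm, Ī = 0.049087 cm⁴.
By symmetry the centroid is at mid-width, x̄ = 6 cm.
Transfer each piece to the vertical centroidal axis using Ī + A·d² with d = x − 6:
  plate: d = 0 cm → contributes +792 cm⁴
  hole 1: d = -2 cm → contributes −3.1907 cm⁴
  hole 2: d = 2 cm → contributes −3.1907 cm⁴
Total I = 785.62 cm⁴.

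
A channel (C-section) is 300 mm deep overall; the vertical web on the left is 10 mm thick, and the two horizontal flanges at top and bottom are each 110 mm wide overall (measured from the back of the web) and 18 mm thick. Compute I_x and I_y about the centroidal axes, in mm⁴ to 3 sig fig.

I_x ≈ 9.42 × 10⁷ mm⁴, I_y ≈ 7.98 × 10⁶ mm⁴

Treat the section as a set of non-overlapping primitives; coordinates are from the bounding-box lower-left.
Web: 10 × 300, A = 3 000 mm², y = 150 mm, Ī = 22 500 000 mm⁴.
Top flange (beyond web): 100 × 18, A = 1 800 mm², y = 291 mm, Ī = 48 600 mm⁴.
Bottom flange (beyond web): 100 × 18, A = 1 800 mm², y = 9 mm, Ī = 48 600 mm⁴.
By symmetry the centroid is at mid-height, ȳ = 150 mm.
Transfer each piece to the centroidal x-axis using Ī + A·d² with d = y − 150:
  web: d = 0 mm → contributes +22 500 000 mm⁴
  top flange (beyond web): d = 141 mm → contributes +35 834 400 mm⁴
  bottom flange (beyond web): d = -141 mm → contributes +35 834 400 mm⁴
Total I = 94 168 800 mm⁴.
For the y-axis: x̄ = 35 mm.
Repeating about the centroidal y-axis gives I_y = 7 975 000 mm⁴.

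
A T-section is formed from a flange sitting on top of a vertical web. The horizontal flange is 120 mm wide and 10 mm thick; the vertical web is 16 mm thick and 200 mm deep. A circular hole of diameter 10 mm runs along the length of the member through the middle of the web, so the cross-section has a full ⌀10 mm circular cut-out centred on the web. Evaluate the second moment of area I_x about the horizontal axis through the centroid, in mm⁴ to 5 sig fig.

I_x ≈ 2.0232 × 10⁷ mm⁴

Break the section into simple shapes (no overlaps), measuring from the bottom-left corner of the bounding box.
Flange: 120 × 10, A = 1 200 mm², y = 205 mm, Ī = 10 000 mm⁴.
Web: 16 × 200, A = 3 200 mm², y = 100 mm, Ī = 10 666 667 mm⁴.
Hole (subtracted): ⌀10, A = 78.53982 mm², y = 100 mm, Ī = 490.8739 mm⁴.
Centroid: ȳ = ΣA·y / ΣA = 129.1568 mm.
Transfer each piece to the horizontal axis through the centroid using Ī + A·d² with d = y − 129.1568:
  flange: d = 75.84319 mm → contributes +6 912 627 mm⁴
  web: d = -29.15681 mm → contributes +13 387 050 mm⁴
  hole: d = -29.15681 mm → contributes −67259.12 mm⁴
Total I = 20 232 418 mm⁴.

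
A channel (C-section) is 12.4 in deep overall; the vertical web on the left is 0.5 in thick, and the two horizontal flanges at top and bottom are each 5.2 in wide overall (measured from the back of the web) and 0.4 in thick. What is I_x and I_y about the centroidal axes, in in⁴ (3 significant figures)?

Decompose the section into non-overlapping parts with the origin at the bottom-left of its bounding rectangle.
Web: 0.5 × 12.4, A = 6.2 in², y = 6.2 in, Ī = 79.443 in⁴.
Top flange (beyond web): 4.7 × 0.4, A = 1.88 in², y = 12.2 in, Ī = 0.025067 in⁴.
Bottom flange (beyond web): 4.7 × 0.4, A = 1.88 in², y = 0.2 in, Ī = 0.025067 in⁴.
By symmetry the centroid is at mid-height, ȳ = 6.2 in.
Transfer each piece to the centroidal x-axis using Ī + A·d² with d = y − 6.2:
  web: d = 0 in → contributes +79.443 in⁴
  top flange (beyond web): d = 6 in → contributes +67.705 in⁴
  bottom flange (beyond web): d = -6 in → contributes +67.705 in⁴
Total I = 214.85 in⁴.
For the y-axis: x̄ = 1.2315 in.
Repeating about the centroidal y-axis gives I_y = 22.873 in⁴.

I_x ≈ 215 in⁴, I_y ≈ 22.9 in⁴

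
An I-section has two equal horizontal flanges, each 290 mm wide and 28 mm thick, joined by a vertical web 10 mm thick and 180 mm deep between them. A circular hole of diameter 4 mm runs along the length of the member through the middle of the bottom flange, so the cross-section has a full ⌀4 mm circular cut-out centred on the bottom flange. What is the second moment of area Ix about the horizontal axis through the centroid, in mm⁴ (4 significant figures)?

Ix ≈ 1.814 × 10⁸ mm⁴

Break the section into simple shapes (no overlaps), measuring from the bottom-left corner of the bounding box.
Bottom flange: 290 × 28, A = 8 120 mm², y = 14 mm, Ī = 530 507 mm⁴.
Web: 10 × 180, A = 1 800 mm², y = 118 mm, Ī = 4 860 000 mm⁴.
Top flange: 290 × 28, A = 8 120 mm², y = 222 mm, Ī = 530 507 mm⁴.
Hole (subtracted): ⌀4, A = 12.5664 mm², y = 14 mm, Ī = 12.5664 mm⁴.
Centroid: ȳ = ΣA·y / ΣA = 118.072 mm.
Transfer each piece to the horizontal axis through the centroid using Ī + A·d² with d = y − 118.072:
  bottom flange: d = -104.072 mm → contributes +88 478 911 mm⁴
  web: d = -0.0724952 mm → contributes +4 860 009 mm⁴
  top flange: d = 103.928 mm → contributes +88 234 028 mm⁴
  hole: d = -104.072 mm → contributes −136 120 mm⁴
Total I = 181 436 828 mm⁴.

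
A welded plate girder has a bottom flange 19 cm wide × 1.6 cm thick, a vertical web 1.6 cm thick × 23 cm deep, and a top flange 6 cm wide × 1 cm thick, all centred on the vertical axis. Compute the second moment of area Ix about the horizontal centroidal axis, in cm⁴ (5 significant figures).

Treat the section as a set of non-overlapping primitives; coordinates are from the bounding-box lower-left.
Bottom plate: 19 × 1.6, A = 30.4 cm², y = 0.8 cm, Ī = 6.485333 cm⁴.
Web plate: 1.6 × 23, A = 36.8 cm², y = 13.1 cm, Ī = 1622.267 cm⁴.
Top plate: 6 × 1, A = 6 cm², y = 25.1 cm, Ī = 0.5 cm⁴.
Centroid: ȳ = ΣA·y / ΣA = 8.97541 cm.
Transfer each piece to the horizontal centroidal axis using Ī + A·d² with d = y − 8.97541:
  bottom plate: d = -8.17541 cm → contributes +2038.34 cm⁴
  web plate: d = 4.12459 cm → contributes +2248.317 cm⁴
  top plate: d = 16.12459 cm → contributes +1560.514 cm⁴
Total I = 5847.172 cm⁴.

Ix ≈ 5847.2 cm⁴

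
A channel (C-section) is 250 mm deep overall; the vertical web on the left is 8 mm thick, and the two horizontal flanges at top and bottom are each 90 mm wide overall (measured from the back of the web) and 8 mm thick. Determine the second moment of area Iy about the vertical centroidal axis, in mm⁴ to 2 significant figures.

Iy ≈ 2.4 × 10⁶ mm⁴

Break the section into simple shapes (no overlaps), measuring from the bottom-left corner of the bounding box.
Web: 8 × 250, A = 2 000 mm², x = 4 mm, Ī = 10 667 mm⁴.
Top flange (beyond web): 82 × 8, A = 656 mm², x = 49 mm, Ī = 367 579 mm⁴.
Bottom flange (beyond web): 82 × 8, A = 656 mm², x = 49 mm, Ī = 367 579 mm⁴.
Centroid: x̄ = ΣA·x / ΣA = 21.83 mm.
Transfer each piece to the vertical centroidal axis using Ī + A·d² with d = x − 21.83:
  web: d = -17.83 mm → contributes +646 205 mm⁴
  top flange (beyond web): d = 27.17 mm → contributes +851 983 mm⁴
  bottom flange (beyond web): d = 27.17 mm → contributes +851 983 mm⁴
Total I = 2 350 172 mm⁴.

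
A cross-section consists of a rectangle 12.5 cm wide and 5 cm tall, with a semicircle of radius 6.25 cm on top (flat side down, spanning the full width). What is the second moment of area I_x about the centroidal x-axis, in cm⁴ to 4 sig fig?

Decompose the section into non-overlapping parts with the origin at the bottom-left of its bounding rectangle.
Rectangular body: 12.5 × 5, A = 62.5 cm², y = 2.5 cm, Ī = 130.208 cm⁴.
Semicircular cap: semicircle r = 6.25, A = 61.3592 cm², y = 7.65258 cm, Ī = 167.476 cm⁴.
Centroid: ȳ = ΣA·y / ΣA = 5.05256 cm.
Transfer each piece to the centroidal x-axis using Ī + A·d² with d = y − 5.05256:
  rectangular body: d = -2.55256 cm → contributes +537.432 cm⁴
  semicircular cap: d = 2.60002 cm → contributes +582.27 cm⁴
Total I = 1119.7 cm⁴.

I_x ≈ 1120 cm⁴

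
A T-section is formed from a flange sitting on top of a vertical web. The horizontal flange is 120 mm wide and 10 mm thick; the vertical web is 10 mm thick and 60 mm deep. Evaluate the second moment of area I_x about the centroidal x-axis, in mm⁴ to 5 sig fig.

Treat the section as a set of non-overlapping primitives; coordinates are from the bounding-box lower-left.
Flange: 120 × 10, A = 1 200 mm², y = 65 mm, Ī = 10 000 mm⁴.
Web: 10 × 60, A = 600 mm², y = 30 mm, Ī = 180 000 mm⁴.
Centroid: ȳ = ΣA·y / ΣA = 53.33333 mm.
Transfer each piece to the centroidal x-axis using Ī + A·d² with d = y − 53.33333:
  flange: d = 11.66667 mm → contributes +173333.3 mm⁴
  web: d = -23.33333 mm → contributes +506666.7 mm⁴
Total I = 680 000 mm⁴.

I_x ≈ 6.8000 × 10⁵ mm⁴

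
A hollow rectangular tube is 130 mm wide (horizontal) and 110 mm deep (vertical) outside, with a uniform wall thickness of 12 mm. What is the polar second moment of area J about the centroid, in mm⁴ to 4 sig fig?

J ≈ 2.040 × 10⁷ mm⁴

Decompose the section into non-overlapping parts with the origin at the bottom-left of its bounding rectangle.
Outer rectangle: 130 × 110, A = 14 300 mm², y = 55 mm, Ī = 14 419 167 mm⁴.
Inner void (subtracted): 106 × 86, A = 9 116 mm², y = 55 mm, Ī = 5 618 495 mm⁴.
By symmetry the centroid is at mid-height, ȳ = 55 mm.
All pieces are centred on the centroidal x-axis, so I = ΣĪ (holes subtracted) = 8 800 672 mm⁴.
Repeating about the centroidal y-axis gives I_y = 11 603 552 mm⁴.
Polar second moment: J = I_x + I_y = 20 404 224 mm⁴.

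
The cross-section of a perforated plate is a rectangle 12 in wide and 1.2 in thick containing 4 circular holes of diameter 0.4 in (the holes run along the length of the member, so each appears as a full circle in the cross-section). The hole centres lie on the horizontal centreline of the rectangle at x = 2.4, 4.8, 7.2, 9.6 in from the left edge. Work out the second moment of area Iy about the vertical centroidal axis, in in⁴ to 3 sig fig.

Iy ≈ 169 in⁴

Treat the section as a set of non-overlapping primitives; coordinates are from the bounding-box lower-left.
Plate: 12 × 1.2, A = 14.4 in², x = 6 in, Ī = 172.8 in⁴.
Hole 1 (subtracted): ⌀0.4, A = 0.12566 in², x = 2.4 in, Ī = 0.0012566 in⁴.
Hole 2 (subtracted): ⌀0.4, A = 0.12566 in², x = 4.8 in, Ī = 0.0012566 in⁴.
Hole 3 (subtracted): ⌀0.4, A = 0.12566 in², x = 7.2 in, Ī = 0.0012566 in⁴.
Hole 4 (subtracted): ⌀0.4, A = 0.12566 in², x = 9.6 in, Ī = 0.0012566 in⁴.
By symmetry the centroid is at mid-width, x̄ = 6 in.
Transfer each piece to the vertical centroidal axis using Ī + A·d² with d = x − 6:
  plate: d = 0 in → contributes +172.8 in⁴
  hole 1: d = -3.6 in → contributes −1.6299 in⁴
  hole 2: d = -1.2 in → contributes −0.18221 in⁴
  hole 3: d = 1.2 in → contributes −0.18221 in⁴
  hole 4: d = 3.6 in → contributes −1.6299 in⁴
Total I = 169.18 in⁴.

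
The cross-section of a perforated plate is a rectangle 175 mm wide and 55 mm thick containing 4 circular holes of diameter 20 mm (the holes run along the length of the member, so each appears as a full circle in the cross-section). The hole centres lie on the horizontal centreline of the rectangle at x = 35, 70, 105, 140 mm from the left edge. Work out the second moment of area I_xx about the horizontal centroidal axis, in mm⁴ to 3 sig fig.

I_xx ≈ 2.39 × 10⁶ mm⁴

Split into non-overlapping primitives; take the origin at the lower-left of the bounding box.
Plate: 175 × 55, A = 9 625 mm², y = 27.5 mm, Ī = 2 426 302 mm⁴.
Hole 1 (subtracted): ⌀20, A = 314.16 mm², y = 27.5 mm, Ī = 7 854 mm⁴.
Hole 2 (subtracted): ⌀20, A = 314.16 mm², y = 27.5 mm, Ī = 7 854 mm⁴.
Hole 3 (subtracted): ⌀20, A = 314.16 mm², y = 27.5 mm, Ī = 7 854 mm⁴.
Hole 4 (subtracted): ⌀20, A = 314.16 mm², y = 27.5 mm, Ī = 7 854 mm⁴.
By symmetry the centroid is at mid-height, ȳ = 27.5 mm.
All pieces are centred on the horizontal centroidal axis, so I = ΣĪ (holes subtracted) = 2 394 886 mm⁴.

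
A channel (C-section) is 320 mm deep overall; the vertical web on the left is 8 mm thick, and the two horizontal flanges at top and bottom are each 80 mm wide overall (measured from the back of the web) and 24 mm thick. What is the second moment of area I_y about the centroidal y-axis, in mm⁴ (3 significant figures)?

I_y ≈ 3.86 × 10⁶ mm⁴

Break the section into simple shapes (no overlaps), measuring from the bottom-left corner of the bounding box.
Web: 8 × 320, A = 2 560 mm², x = 4 mm, Ī = 13 653 mm⁴.
Top flange (beyond web): 72 × 24, A = 1 728 mm², x = 44 mm, Ī = 746 496 mm⁴.
Bottom flange (beyond web): 72 × 24, A = 1 728 mm², x = 44 mm, Ī = 746 496 mm⁴.
Centroid: x̄ = ΣA·x / ΣA = 26.979 mm.
Transfer each piece to the centroidal y-axis using Ī + A·d² with d = x − 26.979:
  web: d = -22.979 mm → contributes +1 365 389 mm⁴
  top flange (beyond web): d = 17.021 mm → contributes +1 247 139 mm⁴
  bottom flange (beyond web): d = 17.021 mm → contributes +1 247 139 mm⁴
Total I = 3 859 667 mm⁴.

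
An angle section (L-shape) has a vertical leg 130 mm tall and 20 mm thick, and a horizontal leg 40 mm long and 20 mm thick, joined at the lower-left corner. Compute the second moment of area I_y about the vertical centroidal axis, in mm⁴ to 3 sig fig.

Break the section into simple shapes (no overlaps), measuring from the bottom-left corner of the bounding box.
Vertical leg: 20 × 130, A = 2 600 mm², x = 10 mm, Ī = 86 667 mm⁴.
Horizontal leg (remainder): 20 × 20, A = 400 mm², x = 30 mm, Ī = 13 333 mm⁴.
Centroid: x̄ = ΣA·x / ΣA = 12.667 mm.
Transfer each piece to the vertical centroidal axis using Ī + A·d² with d = x − 12.667:
  vertical leg: d = -2.6667 mm → contributes +105 156 mm⁴
  horizontal leg (remainder): d = 17.333 mm → contributes +133 511 mm⁴
Total I = 238 667 mm⁴.

I_y ≈ 2.39 × 10⁵ mm⁴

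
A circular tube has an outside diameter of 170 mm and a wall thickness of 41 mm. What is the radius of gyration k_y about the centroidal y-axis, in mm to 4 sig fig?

Split into non-overlapping primitives; take the origin at the lower-left of the bounding box.
Outer circle: ⌀170, A = 22 698 mm², x = 85 mm, Ī = 40 998 275 mm⁴.
Bore (subtracted): ⌀88, A = 6082.12 mm², x = 85 mm, Ī = 2 943 748 mm⁴.
By symmetry the centroid is at mid-width, x̄ = 85 mm.
All pieces are centred on the centroidal y-axis, so I = ΣĪ (holes subtracted) = 38 054 527 mm⁴.
Radius of gyration: k = √(I/A) = √(38 054 527 / 16615.9) = 47.8566 mm.

k_y ≈ 47.86 mm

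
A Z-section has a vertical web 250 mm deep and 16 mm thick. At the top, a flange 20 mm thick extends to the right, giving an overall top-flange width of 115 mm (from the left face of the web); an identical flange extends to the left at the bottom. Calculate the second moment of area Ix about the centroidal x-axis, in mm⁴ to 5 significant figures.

Ix ≈ 7.3336 × 10⁷ mm⁴

Decompose the section into non-overlapping parts with the origin at the bottom-left of its bounding rectangle.
Web: 16 × 250, A = 4 000 mm², y = 125 mm, Ī = 20 833 333 mm⁴.
Top flange (beyond web): 99 × 20, A = 1 980 mm², y = 240 mm, Ī = 66 000 mm⁴.
Bottom flange (beyond web): 99 × 20, A = 1 980 mm², y = 10 mm, Ī = 66 000 mm⁴.
Centroid: ȳ = ΣA·y / ΣA = 125 mm.
Transfer each piece to the centroidal x-axis using Ī + A·d² with d = y − 125:
  web: d = 0 mm → contributes +20 833 333 mm⁴
  top flange (beyond web): d = 115 mm → contributes +26 251 500 mm⁴
  bottom flange (beyond web): d = -115 mm → contributes +26 251 500 mm⁴
Total I = 73 336 333 mm⁴.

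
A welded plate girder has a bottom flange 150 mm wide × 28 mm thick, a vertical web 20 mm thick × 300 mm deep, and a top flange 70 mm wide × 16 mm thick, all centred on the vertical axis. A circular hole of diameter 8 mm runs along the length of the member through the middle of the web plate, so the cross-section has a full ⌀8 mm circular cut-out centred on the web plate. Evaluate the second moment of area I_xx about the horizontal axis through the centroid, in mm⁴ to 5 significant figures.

I_xx ≈ 1.6297 × 10⁸ mm⁴

Split into non-overlapping primitives; take the origin at the lower-left of the bounding box.
Bottom plate: 150 × 28, A = 4 200 mm², y = 14 mm, Ī = 274 400 mm⁴.
Web plate: 20 × 300, A = 6 000 mm², y = 178 mm, Ī = 45 000 000 mm⁴.
Top plate: 70 × 16, A = 1 120 mm², y = 336 mm, Ī = 23893.33 mm⁴.
Hole (subtracted): ⌀8, A = 50.26548 mm², y = 178 mm, Ī = 201.0619 mm⁴.
Centroid: ȳ = ΣA·y / ΣA = 132.5828 mm.
Transfer each piece to the horizontal axis through the centroid using Ī + A·d² with d = y − 132.5828:
  bottom plate: d = -118.5828 mm → contributes +59 334 279 mm⁴
  web plate: d = 45.41722 mm → contributes +57 376 343 mm⁴
  top plate: d = 203.4172 mm → contributes +46 367 886 mm⁴
  hole: d = 45.41722 mm → contributes −103884.9 mm⁴
Total I = 162 974 623 mm⁴.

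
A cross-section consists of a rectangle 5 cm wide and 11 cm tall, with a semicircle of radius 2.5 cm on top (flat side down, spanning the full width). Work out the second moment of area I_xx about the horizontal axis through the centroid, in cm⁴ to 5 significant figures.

Decompose the section into non-overlapping parts with the origin at the bottom-left of its bounding rectangle.
Rectangular body: 5 × 11, A = 55 cm², y = 5.5 cm, Ī = 554.5833 cm⁴.
Semicircular cap: semicircle r = 2.5, A = 9.817477 cm², y = 12.06103 cm, Ī = 4.287381 cm⁴.
Centroid: ȳ = ΣA·y / ΣA = 6.493757 cm.
Transfer each piece to the horizontal axis through the centroid using Ī + A·d² with d = y − 6.493757:
  rectangular body: d = -0.9937565 cm → contributes +608.8987 cm⁴
  semicircular cap: d = 5.567276 cm → contributes +308.5758 cm⁴
Total I = 917.4745 cm⁴.

I_xx ≈ 917.47 cm⁴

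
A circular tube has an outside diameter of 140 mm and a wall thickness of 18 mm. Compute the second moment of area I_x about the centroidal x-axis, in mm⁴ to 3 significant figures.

Break the section into simple shapes (no overlaps), measuring from the bottom-left corner of the bounding box.
Outer circle: ⌀140, A = 15 394 mm², y = 70 mm, Ī = 18 857 410 mm⁴.
Bore (subtracted): ⌀104, A = 8494.9 mm², y = 70 mm, Ī = 5 742 530 mm⁴.
By symmetry the centroid is at mid-height, ȳ = 70 mm.
All pieces are centred on the centroidal x-axis, so I = ΣĪ (holes subtracted) = 13 114 880 mm⁴.

I_x ≈ 1.31 × 10⁷ mm⁴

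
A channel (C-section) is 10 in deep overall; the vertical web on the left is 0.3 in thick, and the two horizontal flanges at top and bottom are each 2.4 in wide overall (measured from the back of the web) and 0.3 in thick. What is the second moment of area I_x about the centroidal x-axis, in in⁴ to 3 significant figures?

I_x ≈ 54.6 in⁴

Break the section into simple shapes (no overlaps), measuring from the bottom-left corner of the bounding box.
Web: 0.3 × 10, A = 3 in², y = 5 in, Ī = 25 in⁴.
Top flange (beyond web): 2.1 × 0.3, A = 0.63 in², y = 9.85 in, Ī = 0.004725 in⁴.
Bottom flange (beyond web): 2.1 × 0.3, A = 0.63 in², y = 0.15 in, Ī = 0.004725 in⁴.
By symmetry the centroid is at mid-height, ȳ = 5 in.
Transfer each piece to the centroidal x-axis using Ī + A·d² with d = y − 5:
  web: d = 0 in → contributes +25 in⁴
  top flange (beyond web): d = 4.85 in → contributes +14.824 in⁴
  bottom flange (beyond web): d = -4.85 in → contributes +14.824 in⁴
Total I = 54.648 in⁴.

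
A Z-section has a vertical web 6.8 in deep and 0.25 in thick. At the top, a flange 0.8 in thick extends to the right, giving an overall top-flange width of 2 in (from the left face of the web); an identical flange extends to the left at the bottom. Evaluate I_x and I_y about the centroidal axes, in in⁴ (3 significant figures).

I_x ≈ 31.9 in⁴, I_y ≈ 3.52 in⁴

Break the section into simple shapes (no overlaps), measuring from the bottom-left corner of the bounding box.
Web: 0.25 × 6.8, A = 1.7 in², y = 3.4 in, Ī = 6.5507 in⁴.
Top flange (beyond web): 1.75 × 0.8, A = 1.4 in², y = 6.4 in, Ī = 0.074667 in⁴.
Bottom flange (beyond web): 1.75 × 0.8, A = 1.4 in², y = 0.4 in, Ī = 0.074667 in⁴.
Centroid: ȳ = ΣA·y / ΣA = 3.4 in.
Transfer each piece to the centroidal x-axis using Ī + A·d² with d = y − 3.4:
  web: d = 0 in → contributes +6.5507 in⁴
  top flange (beyond web): d = 3 in → contributes +12.675 in⁴
  bottom flange (beyond web): d = -3 in → contributes +12.675 in⁴
Total I = 31.9 in⁴.
For the y-axis: x̄ = 1.875 in.
Repeating about the centroidal y-axis gives I_y = 3.5234 in⁴.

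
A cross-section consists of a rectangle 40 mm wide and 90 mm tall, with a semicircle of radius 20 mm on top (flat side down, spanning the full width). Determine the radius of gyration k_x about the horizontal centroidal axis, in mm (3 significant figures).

Treat the section as a set of non-overlapping primitives; coordinates are from the bounding-box lower-left.
Rectangular body: 40 × 90, A = 3 600 mm², y = 45 mm, Ī = 2 430 000 mm⁴.
Semicircular cap: semicircle r = 20, A = 628.32 mm², y = 98.488 mm, Ī = 17 561 mm⁴.
Centroid: ȳ = ΣA·y / ΣA = 52.948 mm.
Transfer each piece to the horizontal centroidal axis using Ī + A·d² with d = y − 52.948:
  rectangular body: d = -7.9482 mm → contributes +2 657 428 mm⁴
  semicircular cap: d = 45.54 mm → contributes +1 320 627 mm⁴
Total I = 3 978 055 mm⁴.
Radius of gyration: k = √(I/A) = √(3 978 055 / 4228.3) = 30.673 mm.

k_x ≈ 30.7 mm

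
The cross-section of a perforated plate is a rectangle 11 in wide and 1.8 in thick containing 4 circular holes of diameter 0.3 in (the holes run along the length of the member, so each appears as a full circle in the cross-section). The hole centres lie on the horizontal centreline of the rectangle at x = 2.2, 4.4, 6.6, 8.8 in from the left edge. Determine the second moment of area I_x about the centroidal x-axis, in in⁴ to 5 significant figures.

I_x ≈ 5.3444 in⁴

Break the section into simple shapes (no overlaps), measuring from the bottom-left corner of the bounding box.
Plate: 11 × 1.8, A = 19.8 in², y = 0.9 in, Ī = 5.346 in⁴.
Hole 1 (subtracted): ⌀0.3, A = 0.07068583 in², y = 0.9 in, Ī = 0.0003976078 in⁴.
Hole 2 (subtracted): ⌀0.3, A = 0.07068583 in², y = 0.9 in, Ī = 0.0003976078 in⁴.
Hole 3 (subtracted): ⌀0.3, A = 0.07068583 in², y = 0.9 in, Ī = 0.0003976078 in⁴.
Hole 4 (subtracted): ⌀0.3, A = 0.07068583 in², y = 0.9 in, Ī = 0.0003976078 in⁴.
By symmetry the centroid is at mid-height, ȳ = 0.9 in.
All pieces are centred on the centroidal x-axis, so I = ΣĪ (holes subtracted) = 5.34441 in⁴.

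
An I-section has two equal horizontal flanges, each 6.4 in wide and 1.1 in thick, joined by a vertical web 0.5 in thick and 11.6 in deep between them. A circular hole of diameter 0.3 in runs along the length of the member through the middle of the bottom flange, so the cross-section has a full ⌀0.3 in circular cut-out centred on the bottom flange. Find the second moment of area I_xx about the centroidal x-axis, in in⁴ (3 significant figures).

I_xx ≈ 631 in⁴

Break the section into simple shapes (no overlaps), measuring from the bottom-left corner of the bounding box.
Bottom flange: 6.4 × 1.1, A = 7.04 in², y = 0.55 in, Ī = 0.70987 in⁴.
Web: 0.5 × 11.6, A = 5.8 in², y = 6.9 in, Ī = 65.037 in⁴.
Top flange: 6.4 × 1.1, A = 7.04 in², y = 13.25 in, Ī = 0.70987 in⁴.
Hole (subtracted): ⌀0.3, A = 0.070686 in², y = 0.55 in, Ī = 0.00039761 in⁴.
Centroid: ȳ = ΣA·y / ΣA = 6.9227 in.
Transfer each piece to the centroidal x-axis using Ī + A·d² with d = y − 6.9227:
  bottom flange: d = -6.3727 in → contributes +286.61 in⁴
  web: d = -0.022659 in → contributes +65.04 in⁴
  top flange: d = 6.3273 in → contributes +282.56 in⁴
  hole: d = -6.3727 in → contributes −2.871 in⁴
Total I = 631.34 in⁴.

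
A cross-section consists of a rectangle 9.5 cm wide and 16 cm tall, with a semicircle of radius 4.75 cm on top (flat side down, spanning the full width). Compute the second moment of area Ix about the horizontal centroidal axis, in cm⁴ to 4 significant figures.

Ix ≈ 6182 cm⁴

Split into non-overlapping primitives; take the origin at the lower-left of the bounding box.
Rectangular body: 9.5 × 16, A = 152 cm², y = 8 cm, Ī = 3242.67 cm⁴.
Semicircular cap: semicircle r = 4.75, A = 35.4411 cm², y = 18.016 cm, Ī = 55.8736 cm⁴.
Centroid: ȳ = ΣA·y / ΣA = 9.8938 cm.
Transfer each piece to the horizontal centroidal axis using Ī + A·d² with d = y − 9.8938:
  rectangular body: d = -1.8938 cm → contributes +3787.81 cm⁴
  semicircular cap: d = 8.12216 cm → contributes +2393.9 cm⁴
Total I = 6181.72 cm⁴.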